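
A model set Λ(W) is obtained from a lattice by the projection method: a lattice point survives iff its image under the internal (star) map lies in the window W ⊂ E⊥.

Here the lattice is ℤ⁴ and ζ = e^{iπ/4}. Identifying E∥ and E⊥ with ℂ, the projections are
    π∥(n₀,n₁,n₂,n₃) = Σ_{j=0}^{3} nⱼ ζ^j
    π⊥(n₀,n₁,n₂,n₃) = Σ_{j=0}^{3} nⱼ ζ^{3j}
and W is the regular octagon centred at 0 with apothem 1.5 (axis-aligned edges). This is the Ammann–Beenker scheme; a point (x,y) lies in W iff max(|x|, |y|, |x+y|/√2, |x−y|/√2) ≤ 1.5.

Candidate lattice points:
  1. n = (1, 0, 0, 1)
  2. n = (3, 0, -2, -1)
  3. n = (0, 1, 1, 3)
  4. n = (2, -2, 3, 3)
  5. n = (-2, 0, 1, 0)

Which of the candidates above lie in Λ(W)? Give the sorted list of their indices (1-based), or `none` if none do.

π⊥(n) = n₀ + n₁ζ³ + n₂ζ⁶ + n₃ζ⁹ where ζ = e^{iπ/4}.
#1 (1, 0, 0, 1): internal (1.70711, 0.70711); octagon support 1.70711 vs apothem 1.5 → ∉ W
#2 (3, 0, -2, -1): internal (2.29289, 1.29289); octagon support 2.53553 vs apothem 1.5 → ∉ W
#3 (0, 1, 1, 3): internal (1.41421, 1.82843); octagon support 2.29289 vs apothem 1.5 → ∉ W
#4 (2, -2, 3, 3): internal (5.53553, -2.29289); octagon support 5.53553 vs apothem 1.5 → ∉ W
#5 (-2, 0, 1, 0): internal (-2.00000, -1.00000); octagon support 2.12132 vs apothem 1.5 → ∉ W

none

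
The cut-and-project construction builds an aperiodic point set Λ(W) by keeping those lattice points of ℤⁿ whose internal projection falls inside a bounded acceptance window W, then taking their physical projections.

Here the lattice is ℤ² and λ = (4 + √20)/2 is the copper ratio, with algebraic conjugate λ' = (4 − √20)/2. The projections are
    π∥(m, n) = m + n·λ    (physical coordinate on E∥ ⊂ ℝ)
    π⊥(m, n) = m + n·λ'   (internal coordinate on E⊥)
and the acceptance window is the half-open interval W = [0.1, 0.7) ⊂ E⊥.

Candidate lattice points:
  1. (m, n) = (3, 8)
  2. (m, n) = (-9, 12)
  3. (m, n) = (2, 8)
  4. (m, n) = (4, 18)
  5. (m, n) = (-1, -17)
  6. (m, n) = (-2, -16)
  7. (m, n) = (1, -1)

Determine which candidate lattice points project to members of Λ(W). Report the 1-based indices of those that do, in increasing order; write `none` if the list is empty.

Numerically λ ≈ 4.2361 and λ' = −1/λ ≈ -0.2361.
#1 (3,8): internal coord 3 + (8)·λ' = +1.1115; +1.1115 ∉ [0.1, 0.7) → out
#2 (-9,12): internal coord -9 + (12)·λ' = -11.8328; -11.8328 ∉ [0.1, 0.7) → out
#3 (2,8): internal coord 2 + (8)·λ' = +0.1115; +0.1115 ∈ [0.1, 0.7) → IN Λ
#4 (4,18): internal coord 4 + (18)·λ' = -0.2492; -0.2492 ∉ [0.1, 0.7) → out
#5 (-1,-17): internal coord -1 + (-17)·λ' = +3.0132; +3.0132 ∉ [0.1, 0.7) → out
#6 (-2,-16): internal coord -2 + (-16)·λ' = +1.7771; +1.7771 ∉ [0.1, 0.7) → out
#7 (1,-1): internal coord 1 + (-1)·λ' = +1.2361; +1.2361 ∉ [0.1, 0.7) → out

3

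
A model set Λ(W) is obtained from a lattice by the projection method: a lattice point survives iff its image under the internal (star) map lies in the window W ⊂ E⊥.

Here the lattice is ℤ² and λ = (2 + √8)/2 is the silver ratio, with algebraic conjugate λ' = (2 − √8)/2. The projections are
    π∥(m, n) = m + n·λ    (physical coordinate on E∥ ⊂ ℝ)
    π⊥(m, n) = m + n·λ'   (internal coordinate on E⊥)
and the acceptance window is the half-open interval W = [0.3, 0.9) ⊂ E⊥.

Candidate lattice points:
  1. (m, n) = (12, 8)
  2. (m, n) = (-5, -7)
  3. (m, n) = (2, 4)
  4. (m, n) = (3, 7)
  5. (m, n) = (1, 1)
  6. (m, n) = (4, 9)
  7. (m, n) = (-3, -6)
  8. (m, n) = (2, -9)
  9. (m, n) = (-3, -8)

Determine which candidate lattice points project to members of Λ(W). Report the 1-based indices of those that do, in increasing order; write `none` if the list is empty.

Compute λ' = (2−√8)/2 = -0.414214, so π⊥(m,n) = m -0.414214·n.
candidate 1: (m,n)=(12,8) → π∥ = 12+8·λ ≈ 31.313708, π⊥ = 12+8·λ' ≈ 8.686292 ∉ [0.3, 0.9) ⇒ out
candidate 2: (m,n)=(-5,-7) → π∥ = -5-7·λ ≈ -21.899495, π⊥ = -5-7·λ' ≈ -2.100505 ∉ [0.3, 0.9) ⇒ out
candidate 3: (m,n)=(2,4) → π∥ = 2+4·λ ≈ 11.656854, π⊥ = 2+4·λ' ≈ 0.343146 ∈ [0.3, 0.9) ⇒ IN Λ
candidate 4: (m,n)=(3,7) → π∥ = 3+7·λ ≈ 19.899495, π⊥ = 3+7·λ' ≈ 0.100505 ∉ [0.3, 0.9) ⇒ out
candidate 5: (m,n)=(1,1) → π∥ = 1+1·λ ≈ 3.414214, π⊥ = 1+1·λ' ≈ 0.585786 ∈ [0.3, 0.9) ⇒ IN Λ
candidate 6: (m,n)=(4,9) → π∥ = 4+9·λ ≈ 25.727922, π⊥ = 4+9·λ' ≈ 0.272078 ∉ [0.3, 0.9) ⇒ out
candidate 7: (m,n)=(-3,-6) → π∥ = -3-6·λ ≈ -17.485281, π⊥ = -3-6·λ' ≈ -0.514719 ∉ [0.3, 0.9) ⇒ out
candidate 8: (m,n)=(2,-9) → π∥ = 2-9·λ ≈ -19.727922, π⊥ = 2-9·λ' ≈ 5.727922 ∉ [0.3, 0.9) ⇒ out
candidate 9: (m,n)=(-3,-8) → π∥ = -3-8·λ ≈ -22.313708, π⊥ = -3-8·λ' ≈ 0.313708 ∈ [0.3, 0.9) ⇒ IN Λ

3, 5, 9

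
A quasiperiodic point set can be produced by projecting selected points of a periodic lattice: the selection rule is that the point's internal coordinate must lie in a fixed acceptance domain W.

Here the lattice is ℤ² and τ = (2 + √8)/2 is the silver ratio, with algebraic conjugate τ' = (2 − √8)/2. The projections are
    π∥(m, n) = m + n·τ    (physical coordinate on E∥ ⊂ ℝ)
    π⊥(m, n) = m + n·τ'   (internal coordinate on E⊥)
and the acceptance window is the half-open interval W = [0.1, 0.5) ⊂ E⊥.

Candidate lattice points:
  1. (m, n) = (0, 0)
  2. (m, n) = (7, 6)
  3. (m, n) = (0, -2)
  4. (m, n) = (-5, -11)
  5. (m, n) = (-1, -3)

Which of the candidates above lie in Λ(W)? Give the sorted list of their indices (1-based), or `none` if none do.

5

Numerically τ ≈ 2.4142 and τ' = −1/τ ≈ -0.4142.
#1 (0,0): internal coord 0 + (0)·τ' = +0.0000; +0.0000 ∉ [0.1, 0.5) → out
#2 (7,6): internal coord 7 + (6)·τ' = +4.5147; +4.5147 ∉ [0.1, 0.5) → out
#3 (0,-2): internal coord 0 + (-2)·τ' = +0.8284; +0.8284 ∉ [0.1, 0.5) → out
#4 (-5,-11): internal coord -5 + (-11)·τ' = -0.4437; -0.4437 ∉ [0.1, 0.5) → out
#5 (-1,-3): internal coord -1 + (-3)·τ' = +0.2426; +0.2426 ∈ [0.1, 0.5) → IN Λ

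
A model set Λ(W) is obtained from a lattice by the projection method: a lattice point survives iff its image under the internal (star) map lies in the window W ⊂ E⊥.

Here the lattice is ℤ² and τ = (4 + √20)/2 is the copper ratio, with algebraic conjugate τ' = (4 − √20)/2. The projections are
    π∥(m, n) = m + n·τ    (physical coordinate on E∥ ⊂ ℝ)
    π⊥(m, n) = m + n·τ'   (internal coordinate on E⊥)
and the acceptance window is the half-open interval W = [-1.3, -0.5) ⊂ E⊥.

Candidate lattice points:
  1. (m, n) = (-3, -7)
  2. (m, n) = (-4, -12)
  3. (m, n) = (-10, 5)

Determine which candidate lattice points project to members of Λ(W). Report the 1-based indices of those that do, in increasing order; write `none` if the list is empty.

2

Compute τ' = (4−√20)/2 = -0.23607, so π⊥(m,n) = m -0.23607·n.
#1 (-3,-7): internal coord -3 + (-7)·τ' = -1.34752; -1.34752 ∉ [-1.3, -0.5) → out
#2 (-4,-12): internal coord -4 + (-12)·τ' = -1.16718; -1.16718 ∈ [-1.3, -0.5) → IN Λ
#3 (-10,5): internal coord -10 + (5)·τ' = -11.18034; -11.18034 ∉ [-1.3, -0.5) → out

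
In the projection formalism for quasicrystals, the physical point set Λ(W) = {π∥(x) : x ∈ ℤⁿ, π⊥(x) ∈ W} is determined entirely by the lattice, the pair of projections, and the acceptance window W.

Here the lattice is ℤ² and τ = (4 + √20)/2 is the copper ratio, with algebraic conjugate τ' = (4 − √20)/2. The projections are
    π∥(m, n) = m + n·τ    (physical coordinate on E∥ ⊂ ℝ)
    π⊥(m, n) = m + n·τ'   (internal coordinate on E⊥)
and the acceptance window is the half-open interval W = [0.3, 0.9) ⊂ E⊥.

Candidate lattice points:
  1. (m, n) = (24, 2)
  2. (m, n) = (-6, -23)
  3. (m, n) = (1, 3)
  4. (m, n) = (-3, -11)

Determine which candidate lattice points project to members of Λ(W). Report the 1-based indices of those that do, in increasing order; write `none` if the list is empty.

none

τ' = (4−√20)/2 ≈ -0.236068.
[1] lift (24,2): star map gives 23.527864; window check 0.3 ≤ 23.527864 < 0.9 is false → out
[2] lift (-6,-23): star map gives -0.570437; window check 0.3 ≤ -0.570437 < 0.9 is false → out
[3] lift (1,3): star map gives 0.291796; window check 0.3 ≤ 0.291796 < 0.9 is false → out
[4] lift (-3,-11): star map gives -0.403252; window check 0.3 ≤ -0.403252 < 0.9 is false → out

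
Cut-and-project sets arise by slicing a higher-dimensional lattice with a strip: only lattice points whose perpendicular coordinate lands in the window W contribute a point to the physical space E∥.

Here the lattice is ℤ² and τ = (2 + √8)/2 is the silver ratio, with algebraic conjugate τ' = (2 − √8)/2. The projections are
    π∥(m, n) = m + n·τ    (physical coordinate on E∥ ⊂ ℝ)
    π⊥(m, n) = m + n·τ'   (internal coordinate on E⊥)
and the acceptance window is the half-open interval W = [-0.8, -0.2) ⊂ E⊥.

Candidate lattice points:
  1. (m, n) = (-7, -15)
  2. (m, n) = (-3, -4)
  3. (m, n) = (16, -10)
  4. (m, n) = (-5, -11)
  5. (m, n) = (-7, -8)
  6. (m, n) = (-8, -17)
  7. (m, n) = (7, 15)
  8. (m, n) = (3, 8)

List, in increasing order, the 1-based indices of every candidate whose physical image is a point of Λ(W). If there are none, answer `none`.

τ' = (2−√8)/2 ≈ -0.4142.
#1 (-7,-15): internal coord -7 + (-15)·τ' = -0.7868; -0.7868 ∈ [-0.8, -0.2) → IN Λ
#2 (-3,-4): internal coord -3 + (-4)·τ' = -1.3431; -1.3431 ∉ [-0.8, -0.2) → out
#3 (16,-10): internal coord 16 + (-10)·τ' = +20.1421; +20.1421 ∉ [-0.8, -0.2) → out
#4 (-5,-11): internal coord -5 + (-11)·τ' = -0.4437; -0.4437 ∈ [-0.8, -0.2) → IN Λ
#5 (-7,-8): internal coord -7 + (-8)·τ' = -3.6863; -3.6863 ∉ [-0.8, -0.2) → out
#6 (-8,-17): internal coord -8 + (-17)·τ' = -0.9584; -0.9584 ∉ [-0.8, -0.2) → out
#7 (7,15): internal coord 7 + (15)·τ' = +0.7868; +0.7868 ∉ [-0.8, -0.2) → out
#8 (3,8): internal coord 3 + (8)·τ' = -0.3137; -0.3137 ∈ [-0.8, -0.2) → IN Λ

1, 4, 8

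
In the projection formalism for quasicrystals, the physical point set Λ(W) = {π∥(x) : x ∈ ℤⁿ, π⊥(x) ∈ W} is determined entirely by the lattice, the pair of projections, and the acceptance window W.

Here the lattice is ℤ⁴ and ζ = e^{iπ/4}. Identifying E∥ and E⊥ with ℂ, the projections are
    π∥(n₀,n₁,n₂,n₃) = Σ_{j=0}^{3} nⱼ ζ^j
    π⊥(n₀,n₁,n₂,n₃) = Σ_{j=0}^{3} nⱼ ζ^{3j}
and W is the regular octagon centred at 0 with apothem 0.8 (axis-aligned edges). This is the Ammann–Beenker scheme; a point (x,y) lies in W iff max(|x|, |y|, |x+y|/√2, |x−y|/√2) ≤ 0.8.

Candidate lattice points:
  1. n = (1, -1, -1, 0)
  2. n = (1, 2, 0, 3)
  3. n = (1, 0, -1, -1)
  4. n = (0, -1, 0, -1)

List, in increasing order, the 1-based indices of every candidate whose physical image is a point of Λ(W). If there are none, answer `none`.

Internal map: ζ^{3j} for j=0..3 gives (1,0), (−√2/2,√2/2), (0,−1), (√2/2,√2/2).
#1 (1, -1, -1, 0): internal (1.7071, 0.2929); octagon support 1.7071 vs apothem 0.8 → ∉ W
#2 (1, 2, 0, 3): internal (1.7071, 3.5355); octagon support 3.7071 vs apothem 0.8 → ∉ W
#3 (1, 0, -1, -1): internal (0.2929, 0.2929); octagon support 0.4142 vs apothem 0.8 → ∈ W
#4 (0, -1, 0, -1): internal (0.0000, -1.4142); octagon support 1.4142 vs apothem 0.8 → ∉ W

3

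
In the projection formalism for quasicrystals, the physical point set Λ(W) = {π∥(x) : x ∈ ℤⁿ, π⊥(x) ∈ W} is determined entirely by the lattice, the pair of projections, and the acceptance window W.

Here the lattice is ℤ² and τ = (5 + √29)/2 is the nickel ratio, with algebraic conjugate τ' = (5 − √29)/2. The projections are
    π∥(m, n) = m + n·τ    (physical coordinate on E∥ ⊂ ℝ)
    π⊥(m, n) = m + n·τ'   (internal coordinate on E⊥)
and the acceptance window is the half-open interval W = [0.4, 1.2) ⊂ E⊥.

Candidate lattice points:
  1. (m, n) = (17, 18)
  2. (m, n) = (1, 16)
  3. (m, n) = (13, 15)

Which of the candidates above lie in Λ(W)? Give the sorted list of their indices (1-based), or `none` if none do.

none

Compute τ' = (5−√29)/2 = -0.19258, so π⊥(m,n) = m -0.19258·n.
candidate 1: (m,n)=(17,18) → π∥ = 17+18·τ ≈ 110.46648, π⊥ = 17+18·τ' ≈ 13.53352 ∉ [0.4, 1.2) ⇒ out
candidate 2: (m,n)=(1,16) → π∥ = 1+16·τ ≈ 84.08132, π⊥ = 1+16·τ' ≈ -2.08132 ∉ [0.4, 1.2) ⇒ out
candidate 3: (m,n)=(13,15) → π∥ = 13+15·τ ≈ 90.88874, π⊥ = 13+15·τ' ≈ 10.11126 ∉ [0.4, 1.2) ⇒ out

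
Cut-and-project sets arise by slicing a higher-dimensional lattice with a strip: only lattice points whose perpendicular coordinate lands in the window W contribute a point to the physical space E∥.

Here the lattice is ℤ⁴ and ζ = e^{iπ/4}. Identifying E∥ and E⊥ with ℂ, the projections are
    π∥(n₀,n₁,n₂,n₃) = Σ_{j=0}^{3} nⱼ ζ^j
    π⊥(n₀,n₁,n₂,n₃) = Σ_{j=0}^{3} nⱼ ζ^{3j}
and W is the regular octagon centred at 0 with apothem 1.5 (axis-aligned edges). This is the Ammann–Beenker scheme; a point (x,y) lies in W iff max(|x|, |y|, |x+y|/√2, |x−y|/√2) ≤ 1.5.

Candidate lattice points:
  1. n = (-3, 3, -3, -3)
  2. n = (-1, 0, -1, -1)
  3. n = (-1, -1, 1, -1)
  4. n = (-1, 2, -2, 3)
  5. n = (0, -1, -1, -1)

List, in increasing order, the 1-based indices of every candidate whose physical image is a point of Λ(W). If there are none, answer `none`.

With ζ = e^{iπ/4} the internal vectors are ζ^0,ζ^3,ζ^6,ζ^9.
#1 (-3, 3, -3, -3): internal (-7.24264, 3.00000); octagon support 7.24264 vs apothem 1.5 → ∉ W
#2 (-1, 0, -1, -1): internal (-1.70711, 0.29289); octagon support 1.70711 vs apothem 1.5 → ∉ W
#3 (-1, -1, 1, -1): internal (-1.00000, -2.41421); octagon support 2.41421 vs apothem 1.5 → ∉ W
#4 (-1, 2, -2, 3): internal (-0.29289, 5.53553); octagon support 5.53553 vs apothem 1.5 → ∉ W
#5 (0, -1, -1, -1): internal (0.00000, -0.41421); octagon support 0.41421 vs apothem 1.5 → ∈ W

5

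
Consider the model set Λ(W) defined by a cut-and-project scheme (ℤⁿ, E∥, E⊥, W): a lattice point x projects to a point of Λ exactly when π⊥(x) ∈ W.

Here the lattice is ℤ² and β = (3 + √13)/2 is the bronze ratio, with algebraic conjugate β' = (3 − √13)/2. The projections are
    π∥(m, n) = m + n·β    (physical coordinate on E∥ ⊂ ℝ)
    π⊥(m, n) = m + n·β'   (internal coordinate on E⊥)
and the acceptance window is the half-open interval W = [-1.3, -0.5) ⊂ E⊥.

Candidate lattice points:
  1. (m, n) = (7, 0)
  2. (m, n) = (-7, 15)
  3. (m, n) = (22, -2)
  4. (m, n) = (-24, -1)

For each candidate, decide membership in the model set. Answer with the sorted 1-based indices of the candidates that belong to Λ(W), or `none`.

none

β' = (3−√13)/2 ≈ -0.3028.
#1 (7,0): internal coord 7 + (0)·β' = +7.0000; +7.0000 ∉ [-1.3, -0.5) → out
#2 (-7,15): internal coord -7 + (15)·β' = -11.5416; -11.5416 ∉ [-1.3, -0.5) → out
#3 (22,-2): internal coord 22 + (-2)·β' = +22.6056; +22.6056 ∉ [-1.3, -0.5) → out
#4 (-24,-1): internal coord -24 + (-1)·β' = -23.6972; -23.6972 ∉ [-1.3, -0.5) → out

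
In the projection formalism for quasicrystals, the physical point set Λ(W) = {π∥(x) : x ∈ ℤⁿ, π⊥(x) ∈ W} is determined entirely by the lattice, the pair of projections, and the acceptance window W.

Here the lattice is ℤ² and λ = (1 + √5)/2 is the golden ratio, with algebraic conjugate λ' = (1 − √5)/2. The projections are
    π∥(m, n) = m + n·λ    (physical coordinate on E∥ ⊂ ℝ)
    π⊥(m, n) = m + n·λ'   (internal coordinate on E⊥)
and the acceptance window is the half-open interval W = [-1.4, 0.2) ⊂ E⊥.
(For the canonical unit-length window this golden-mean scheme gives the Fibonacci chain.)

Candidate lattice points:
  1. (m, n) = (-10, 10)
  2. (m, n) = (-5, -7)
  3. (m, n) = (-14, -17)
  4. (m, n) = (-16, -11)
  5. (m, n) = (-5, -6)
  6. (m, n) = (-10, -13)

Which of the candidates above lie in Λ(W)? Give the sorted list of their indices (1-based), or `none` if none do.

Numerically λ ≈ 1.61803 and λ' = −1/λ ≈ -0.61803.
[1] lift (-10,10): star map gives -16.18034; window check -1.4 ≤ -16.18034 < 0.2 is false → out
[2] lift (-5,-7): star map gives -0.67376; window check -1.4 ≤ -0.67376 < 0.2 is true → IN Λ
[3] lift (-14,-17): star map gives -3.49342; window check -1.4 ≤ -3.49342 < 0.2 is false → out
[4] lift (-16,-11): star map gives -9.20163; window check -1.4 ≤ -9.20163 < 0.2 is false → out
[5] lift (-5,-6): star map gives -1.29180; window check -1.4 ≤ -1.29180 < 0.2 is true → IN Λ
[6] lift (-10,-13): star map gives -1.96556; window check -1.4 ≤ -1.96556 < 0.2 is false → out

2, 5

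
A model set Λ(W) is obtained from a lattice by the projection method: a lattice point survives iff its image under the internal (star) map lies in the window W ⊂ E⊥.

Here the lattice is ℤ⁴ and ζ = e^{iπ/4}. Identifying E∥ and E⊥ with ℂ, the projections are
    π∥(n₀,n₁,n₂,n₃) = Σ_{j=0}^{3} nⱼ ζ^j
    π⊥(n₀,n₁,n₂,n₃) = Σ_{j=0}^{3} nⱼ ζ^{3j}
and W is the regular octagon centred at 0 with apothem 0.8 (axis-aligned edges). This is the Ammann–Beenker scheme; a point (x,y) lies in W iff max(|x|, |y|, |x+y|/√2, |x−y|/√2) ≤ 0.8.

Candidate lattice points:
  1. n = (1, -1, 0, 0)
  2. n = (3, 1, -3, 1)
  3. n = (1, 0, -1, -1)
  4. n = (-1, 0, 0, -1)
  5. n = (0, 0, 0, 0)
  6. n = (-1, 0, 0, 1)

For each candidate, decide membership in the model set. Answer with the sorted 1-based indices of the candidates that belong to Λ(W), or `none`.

π⊥(n) = n₀ + n₁ζ³ + n₂ζ⁶ + n₃ζ⁹ where ζ = e^{iπ/4}.
#1 (1, -1, 0, 0): internal (1.70711, -0.70711); octagon support 1.70711 vs apothem 0.8 → ∉ W
#2 (3, 1, -3, 1): internal (3.00000, 4.41421); octagon support 5.24264 vs apothem 0.8 → ∉ W
#3 (1, 0, -1, -1): internal (0.29289, 0.29289); octagon support 0.41421 vs apothem 0.8 → ∈ W
#4 (-1, 0, 0, -1): internal (-1.70711, -0.70711); octagon support 1.70711 vs apothem 0.8 → ∉ W
#5 (0, 0, 0, 0): internal (0.00000, 0.00000); octagon support 0.00000 vs apothem 0.8 → ∈ W
#6 (-1, 0, 0, 1): internal (-0.29289, 0.70711); octagon support 0.70711 vs apothem 0.8 → ∈ W

3, 5, 6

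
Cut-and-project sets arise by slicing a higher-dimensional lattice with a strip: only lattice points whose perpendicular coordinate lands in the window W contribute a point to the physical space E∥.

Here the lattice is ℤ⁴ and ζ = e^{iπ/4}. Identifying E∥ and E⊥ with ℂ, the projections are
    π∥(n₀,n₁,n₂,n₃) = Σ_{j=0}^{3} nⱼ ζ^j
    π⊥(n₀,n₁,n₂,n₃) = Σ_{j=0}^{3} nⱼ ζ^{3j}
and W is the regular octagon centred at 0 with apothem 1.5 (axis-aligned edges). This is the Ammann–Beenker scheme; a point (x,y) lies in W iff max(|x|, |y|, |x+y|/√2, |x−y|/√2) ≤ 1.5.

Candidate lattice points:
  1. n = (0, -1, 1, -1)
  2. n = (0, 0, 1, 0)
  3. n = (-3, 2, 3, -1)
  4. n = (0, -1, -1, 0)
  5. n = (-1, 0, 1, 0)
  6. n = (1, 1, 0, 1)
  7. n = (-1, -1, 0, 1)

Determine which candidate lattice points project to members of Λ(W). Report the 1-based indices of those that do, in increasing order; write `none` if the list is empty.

Internal map: ζ^{3j} for j=0..3 gives (1,0), (−√2/2,√2/2), (0,−1), (√2/2,√2/2).
candidate 1: n = (0, -1, 1, -1) → π⊥ ≈ (+0.0000, -2.4142); max(|x|,|y|,|x±y|/√2) = 2.4142 > 1.5 ⇒ ∉ W
candidate 2: n = (0, 0, 1, 0) → π⊥ ≈ (+0.0000, -1.0000); max(|x|,|y|,|x±y|/√2) = 1.0000 ≤ 1.5 ⇒ ∈ W
candidate 3: n = (-3, 2, 3, -1) → π⊥ ≈ (-5.1213, -2.2929); max(|x|,|y|,|x±y|/√2) = 5.2426 > 1.5 ⇒ ∉ W
candidate 4: n = (0, -1, -1, 0) → π⊥ ≈ (+0.7071, +0.2929); max(|x|,|y|,|x±y|/√2) = 0.7071 ≤ 1.5 ⇒ ∈ W
candidate 5: n = (-1, 0, 1, 0) → π⊥ ≈ (-1.0000, -1.0000); max(|x|,|y|,|x±y|/√2) = 1.4142 ≤ 1.5 ⇒ ∈ W
candidate 6: n = (1, 1, 0, 1) → π⊥ ≈ (+1.0000, +1.4142); max(|x|,|y|,|x±y|/√2) = 1.7071 > 1.5 ⇒ ∉ W
candidate 7: n = (-1, -1, 0, 1) → π⊥ ≈ (+0.4142, +0.0000); max(|x|,|y|,|x±y|/√2) = 0.4142 ≤ 1.5 ⇒ ∈ W

2, 4, 5, 7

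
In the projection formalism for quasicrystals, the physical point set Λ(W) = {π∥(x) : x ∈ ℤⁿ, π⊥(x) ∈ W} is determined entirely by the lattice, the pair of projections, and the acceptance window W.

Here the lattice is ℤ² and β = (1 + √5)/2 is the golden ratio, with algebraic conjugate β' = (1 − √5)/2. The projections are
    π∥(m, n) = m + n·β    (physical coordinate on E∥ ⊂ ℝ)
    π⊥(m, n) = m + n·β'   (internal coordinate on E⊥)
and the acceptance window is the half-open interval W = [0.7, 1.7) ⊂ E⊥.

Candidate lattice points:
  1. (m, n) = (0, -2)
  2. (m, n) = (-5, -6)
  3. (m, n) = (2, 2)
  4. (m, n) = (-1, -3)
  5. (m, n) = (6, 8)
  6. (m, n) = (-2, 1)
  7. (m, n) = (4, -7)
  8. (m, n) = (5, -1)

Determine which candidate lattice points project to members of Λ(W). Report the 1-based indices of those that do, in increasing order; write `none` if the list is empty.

1, 3, 4, 5

β' = (1−√5)/2 ≈ -0.61803.
[1] lift (0,-2): star map gives 1.23607; window check 0.7 ≤ 1.23607 < 1.7 is true → IN Λ
[2] lift (-5,-6): star map gives -1.29180; window check 0.7 ≤ -1.29180 < 1.7 is false → out
[3] lift (2,2): star map gives 0.76393; window check 0.7 ≤ 0.76393 < 1.7 is true → IN Λ
[4] lift (-1,-3): star map gives 0.85410; window check 0.7 ≤ 0.85410 < 1.7 is true → IN Λ
[5] lift (6,8): star map gives 1.05573; window check 0.7 ≤ 1.05573 < 1.7 is true → IN Λ
[6] lift (-2,1): star map gives -2.61803; window check 0.7 ≤ -2.61803 < 1.7 is false → out
[7] lift (4,-7): star map gives 8.32624; window check 0.7 ≤ 8.32624 < 1.7 is false → out
[8] lift (5,-1): star map gives 5.61803; window check 0.7 ≤ 5.61803 < 1.7 is false → out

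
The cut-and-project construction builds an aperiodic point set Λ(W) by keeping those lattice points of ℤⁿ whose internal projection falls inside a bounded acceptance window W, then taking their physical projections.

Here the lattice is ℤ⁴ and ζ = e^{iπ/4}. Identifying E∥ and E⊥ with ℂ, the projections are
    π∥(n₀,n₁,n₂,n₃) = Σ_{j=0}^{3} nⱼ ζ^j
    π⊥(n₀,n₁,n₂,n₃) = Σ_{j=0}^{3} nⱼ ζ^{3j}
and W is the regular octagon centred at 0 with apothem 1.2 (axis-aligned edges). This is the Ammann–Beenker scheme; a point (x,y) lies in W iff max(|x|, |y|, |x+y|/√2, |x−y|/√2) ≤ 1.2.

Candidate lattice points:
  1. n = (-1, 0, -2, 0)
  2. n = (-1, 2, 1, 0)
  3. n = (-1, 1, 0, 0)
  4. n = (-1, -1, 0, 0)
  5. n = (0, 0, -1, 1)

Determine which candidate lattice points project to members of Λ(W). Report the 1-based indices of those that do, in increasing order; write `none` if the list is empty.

With ζ = e^{iπ/4} the internal vectors are ζ^0,ζ^3,ζ^6,ζ^9.
candidate 1: n = (-1, 0, -2, 0) → π⊥ ≈ (-1.000000, +2.000000); max(|x|,|y|,|x±y|/√2) = 2.121320 > 1.2 ⇒ ∉ W
candidate 2: n = (-1, 2, 1, 0) → π⊥ ≈ (-2.414214, +0.414214); max(|x|,|y|,|x±y|/√2) = 2.414214 > 1.2 ⇒ ∉ W
candidate 3: n = (-1, 1, 0, 0) → π⊥ ≈ (-1.707107, +0.707107); max(|x|,|y|,|x±y|/√2) = 1.707107 > 1.2 ⇒ ∉ W
candidate 4: n = (-1, -1, 0, 0) → π⊥ ≈ (-0.292893, -0.707107); max(|x|,|y|,|x±y|/√2) = 0.707107 ≤ 1.2 ⇒ ∈ W
candidate 5: n = (0, 0, -1, 1) → π⊥ ≈ (+0.707107, +1.707107); max(|x|,|y|,|x±y|/√2) = 1.707107 > 1.2 ⇒ ∉ W

4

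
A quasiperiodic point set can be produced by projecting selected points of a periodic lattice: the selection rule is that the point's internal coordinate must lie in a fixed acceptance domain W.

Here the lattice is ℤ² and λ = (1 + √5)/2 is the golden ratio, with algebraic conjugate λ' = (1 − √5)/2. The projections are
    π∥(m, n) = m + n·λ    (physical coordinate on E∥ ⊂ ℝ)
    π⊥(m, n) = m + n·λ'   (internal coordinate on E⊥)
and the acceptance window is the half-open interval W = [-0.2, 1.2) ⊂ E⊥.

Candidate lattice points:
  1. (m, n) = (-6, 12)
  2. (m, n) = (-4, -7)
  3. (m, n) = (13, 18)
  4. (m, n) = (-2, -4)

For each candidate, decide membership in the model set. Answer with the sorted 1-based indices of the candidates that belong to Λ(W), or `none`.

2, 4

Compute λ' = (1−√5)/2 = -0.61803, so π⊥(m,n) = m -0.61803·n.
candidate 1: (m,n)=(-6,12) → π∥ = -6+12·λ ≈ 13.41641, π⊥ = -6+12·λ' ≈ -13.41641 ∉ [-0.2, 1.2) ⇒ out
candidate 2: (m,n)=(-4,-7) → π∥ = -4-7·λ ≈ -15.32624, π⊥ = -4-7·λ' ≈ 0.32624 ∈ [-0.2, 1.2) ⇒ IN Λ
candidate 3: (m,n)=(13,18) → π∥ = 13+18·λ ≈ 42.12461, π⊥ = 13+18·λ' ≈ 1.87539 ∉ [-0.2, 1.2) ⇒ out
candidate 4: (m,n)=(-2,-4) → π∥ = -2-4·λ ≈ -8.47214, π⊥ = -2-4·λ' ≈ 0.47214 ∈ [-0.2, 1.2) ⇒ IN Λ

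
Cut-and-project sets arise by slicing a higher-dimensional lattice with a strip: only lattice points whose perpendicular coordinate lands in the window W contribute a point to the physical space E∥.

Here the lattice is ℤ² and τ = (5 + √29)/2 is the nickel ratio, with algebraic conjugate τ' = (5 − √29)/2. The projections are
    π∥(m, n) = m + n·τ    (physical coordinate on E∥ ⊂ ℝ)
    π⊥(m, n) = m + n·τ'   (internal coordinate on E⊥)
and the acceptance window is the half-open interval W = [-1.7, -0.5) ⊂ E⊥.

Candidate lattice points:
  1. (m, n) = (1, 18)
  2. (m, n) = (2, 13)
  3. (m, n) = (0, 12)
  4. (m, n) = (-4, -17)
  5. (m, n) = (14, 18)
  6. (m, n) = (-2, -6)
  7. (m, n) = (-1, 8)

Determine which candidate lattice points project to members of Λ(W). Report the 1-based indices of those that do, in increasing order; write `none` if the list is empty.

τ' = (5−√29)/2 ≈ -0.192582.
[1] lift (1,18): star map gives -2.466483; window check -1.7 ≤ -2.466483 < -0.5 is false → out
[2] lift (2,13): star map gives -0.503571; window check -1.7 ≤ -0.503571 < -0.5 is true → IN Λ
[3] lift (0,12): star map gives -2.310989; window check -1.7 ≤ -2.310989 < -0.5 is false → out
[4] lift (-4,-17): star map gives -0.726099; window check -1.7 ≤ -0.726099 < -0.5 is true → IN Λ
[5] lift (14,18): star map gives 10.533517; window check -1.7 ≤ 10.533517 < -0.5 is false → out
[6] lift (-2,-6): star map gives -0.844506; window check -1.7 ≤ -0.844506 < -0.5 is true → IN Λ
[7] lift (-1,8): star map gives -2.540659; window check -1.7 ≤ -2.540659 < -0.5 is false → out

2, 4, 6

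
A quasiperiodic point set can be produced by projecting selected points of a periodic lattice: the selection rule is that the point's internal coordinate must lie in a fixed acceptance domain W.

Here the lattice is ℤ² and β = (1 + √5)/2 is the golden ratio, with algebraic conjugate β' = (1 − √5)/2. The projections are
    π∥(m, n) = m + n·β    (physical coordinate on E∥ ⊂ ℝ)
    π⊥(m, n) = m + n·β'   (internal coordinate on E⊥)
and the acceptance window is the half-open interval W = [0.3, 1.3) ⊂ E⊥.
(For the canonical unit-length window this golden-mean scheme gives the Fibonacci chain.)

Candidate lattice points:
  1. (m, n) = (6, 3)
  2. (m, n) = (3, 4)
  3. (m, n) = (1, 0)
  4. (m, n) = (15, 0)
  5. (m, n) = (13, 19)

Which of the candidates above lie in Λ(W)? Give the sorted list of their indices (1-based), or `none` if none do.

2, 3, 5

β' = (1−√5)/2 ≈ -0.6180.
[1] lift (6,3): star map gives 4.1459; window check 0.3 ≤ 4.1459 < 1.3 is false → out
[2] lift (3,4): star map gives 0.5279; window check 0.3 ≤ 0.5279 < 1.3 is true → IN Λ
[3] lift (1,0): star map gives 1.0000; window check 0.3 ≤ 1.0000 < 1.3 is true → IN Λ
[4] lift (15,0): star map gives 15.0000; window check 0.3 ≤ 15.0000 < 1.3 is false → out
[5] lift (13,19): star map gives 1.2574; window check 0.3 ≤ 1.2574 < 1.3 is true → IN Λ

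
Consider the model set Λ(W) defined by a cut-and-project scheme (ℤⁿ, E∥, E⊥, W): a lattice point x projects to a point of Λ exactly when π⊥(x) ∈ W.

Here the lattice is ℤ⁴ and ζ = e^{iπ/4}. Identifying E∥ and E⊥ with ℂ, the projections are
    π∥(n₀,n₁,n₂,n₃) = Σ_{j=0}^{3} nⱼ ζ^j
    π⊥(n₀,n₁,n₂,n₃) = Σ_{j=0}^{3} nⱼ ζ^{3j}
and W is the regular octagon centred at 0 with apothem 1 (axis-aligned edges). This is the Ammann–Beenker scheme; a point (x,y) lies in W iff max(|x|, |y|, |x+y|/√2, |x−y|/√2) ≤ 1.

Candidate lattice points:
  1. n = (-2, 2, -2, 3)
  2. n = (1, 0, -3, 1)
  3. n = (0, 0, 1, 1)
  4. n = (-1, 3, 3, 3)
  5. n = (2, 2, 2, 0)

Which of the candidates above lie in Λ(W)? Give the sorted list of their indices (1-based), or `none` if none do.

With ζ = e^{iπ/4} the internal vectors are ζ^0,ζ^3,ζ^6,ζ^9.
candidate 1: n = (-2, 2, -2, 3) → π⊥ ≈ (-1.2929, +5.5355); max(|x|,|y|,|x±y|/√2) = 5.5355 > 1 ⇒ ∉ W
candidate 2: n = (1, 0, -3, 1) → π⊥ ≈ (+1.7071, +3.7071); max(|x|,|y|,|x±y|/√2) = 3.8284 > 1 ⇒ ∉ W
candidate 3: n = (0, 0, 1, 1) → π⊥ ≈ (+0.7071, -0.2929); max(|x|,|y|,|x±y|/√2) = 0.7071 ≤ 1 ⇒ ∈ W
candidate 4: n = (-1, 3, 3, 3) → π⊥ ≈ (-1.0000, +1.2426); max(|x|,|y|,|x±y|/√2) = 1.5858 > 1 ⇒ ∉ W
candidate 5: n = (2, 2, 2, 0) → π⊥ ≈ (+0.5858, -0.5858); max(|x|,|y|,|x±y|/√2) = 0.8284 ≤ 1 ⇒ ∈ W

3, 5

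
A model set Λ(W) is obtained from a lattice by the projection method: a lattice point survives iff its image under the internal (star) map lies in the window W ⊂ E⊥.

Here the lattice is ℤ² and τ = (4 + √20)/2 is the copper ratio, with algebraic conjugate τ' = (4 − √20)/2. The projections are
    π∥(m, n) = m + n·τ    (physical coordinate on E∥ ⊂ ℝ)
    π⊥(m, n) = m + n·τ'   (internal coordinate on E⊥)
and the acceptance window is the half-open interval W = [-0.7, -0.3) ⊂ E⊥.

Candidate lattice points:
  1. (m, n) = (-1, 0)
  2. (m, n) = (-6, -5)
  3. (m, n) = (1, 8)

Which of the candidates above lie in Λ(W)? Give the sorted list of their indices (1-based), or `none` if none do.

Compute τ' = (4−√20)/2 = -0.23607, so π⊥(m,n) = m -0.23607·n.
[1] lift (-1,0): star map gives -1.00000; window check -0.7 ≤ -1.00000 < -0.3 is false → out
[2] lift (-6,-5): star map gives -4.81966; window check -0.7 ≤ -4.81966 < -0.3 is false → out
[3] lift (1,8): star map gives -0.88854; window check -0.7 ≤ -0.88854 < -0.3 is false → out

none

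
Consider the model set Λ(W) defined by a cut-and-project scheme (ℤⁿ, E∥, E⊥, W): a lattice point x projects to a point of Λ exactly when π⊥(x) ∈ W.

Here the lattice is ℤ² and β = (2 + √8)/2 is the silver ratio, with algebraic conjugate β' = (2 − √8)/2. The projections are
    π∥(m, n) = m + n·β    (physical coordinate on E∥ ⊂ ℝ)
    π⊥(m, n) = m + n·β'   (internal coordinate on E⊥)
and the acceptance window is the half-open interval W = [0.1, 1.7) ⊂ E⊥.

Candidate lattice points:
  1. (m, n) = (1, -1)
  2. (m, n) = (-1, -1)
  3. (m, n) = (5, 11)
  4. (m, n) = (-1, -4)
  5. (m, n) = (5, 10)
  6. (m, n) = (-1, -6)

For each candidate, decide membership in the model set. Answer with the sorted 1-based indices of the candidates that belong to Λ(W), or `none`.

1, 3, 4, 5, 6

Numerically β ≈ 2.4142 and β' = −1/β ≈ -0.4142.
candidate 1: (m,n)=(1,-1) → π∥ = 1-1·β ≈ -1.4142, π⊥ = 1-1·β' ≈ 1.4142 ∈ [0.1, 1.7) ⇒ IN Λ
candidate 2: (m,n)=(-1,-1) → π∥ = -1-1·β ≈ -3.4142, π⊥ = -1-1·β' ≈ -0.5858 ∉ [0.1, 1.7) ⇒ out
candidate 3: (m,n)=(5,11) → π∥ = 5+11·β ≈ 31.5563, π⊥ = 5+11·β' ≈ 0.4437 ∈ [0.1, 1.7) ⇒ IN Λ
candidate 4: (m,n)=(-1,-4) → π∥ = -1-4·β ≈ -10.6569, π⊥ = -1-4·β' ≈ 0.6569 ∈ [0.1, 1.7) ⇒ IN Λ
candidate 5: (m,n)=(5,10) → π∥ = 5+10·β ≈ 29.1421, π⊥ = 5+10·β' ≈ 0.8579 ∈ [0.1, 1.7) ⇒ IN Λ
candidate 6: (m,n)=(-1,-6) → π∥ = -1-6·β ≈ -15.4853, π⊥ = -1-6·β' ≈ 1.4853 ∈ [0.1, 1.7) ⇒ IN Λ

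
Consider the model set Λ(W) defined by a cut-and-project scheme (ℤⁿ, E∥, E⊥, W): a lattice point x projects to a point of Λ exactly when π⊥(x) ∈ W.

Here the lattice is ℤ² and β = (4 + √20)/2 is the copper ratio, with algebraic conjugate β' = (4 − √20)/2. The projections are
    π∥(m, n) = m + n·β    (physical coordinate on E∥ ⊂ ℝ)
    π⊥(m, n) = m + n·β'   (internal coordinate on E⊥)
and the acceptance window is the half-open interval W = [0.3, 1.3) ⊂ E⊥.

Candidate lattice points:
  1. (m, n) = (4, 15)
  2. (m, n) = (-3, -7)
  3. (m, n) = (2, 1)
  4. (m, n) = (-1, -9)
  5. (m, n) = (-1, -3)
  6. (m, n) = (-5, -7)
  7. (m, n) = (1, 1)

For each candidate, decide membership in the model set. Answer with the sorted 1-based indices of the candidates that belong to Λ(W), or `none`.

Compute β' = (4−√20)/2 = -0.2361, so π⊥(m,n) = m -0.2361·n.
candidate 1: (m,n)=(4,15) → π∥ = 4+15·β ≈ 67.5410, π⊥ = 4+15·β' ≈ 0.4590 ∈ [0.3, 1.3) ⇒ IN Λ
candidate 2: (m,n)=(-3,-7) → π∥ = -3-7·β ≈ -32.6525, π⊥ = -3-7·β' ≈ -1.3475 ∉ [0.3, 1.3) ⇒ out
candidate 3: (m,n)=(2,1) → π∥ = 2+1·β ≈ 6.2361, π⊥ = 2+1·β' ≈ 1.7639 ∉ [0.3, 1.3) ⇒ out
candidate 4: (m,n)=(-1,-9) → π∥ = -1-9·β ≈ -39.1246, π⊥ = -1-9·β' ≈ 1.1246 ∈ [0.3, 1.3) ⇒ IN Λ
candidate 5: (m,n)=(-1,-3) → π∥ = -1-3·β ≈ -13.7082, π⊥ = -1-3·β' ≈ -0.2918 ∉ [0.3, 1.3) ⇒ out
candidate 6: (m,n)=(-5,-7) → π∥ = -5-7·β ≈ -34.6525, π⊥ = -5-7·β' ≈ -3.3475 ∉ [0.3, 1.3) ⇒ out
candidate 7: (m,n)=(1,1) → π∥ = 1+1·β ≈ 5.2361, π⊥ = 1+1·β' ≈ 0.7639 ∈ [0.3, 1.3) ⇒ IN Λ

1, 4, 7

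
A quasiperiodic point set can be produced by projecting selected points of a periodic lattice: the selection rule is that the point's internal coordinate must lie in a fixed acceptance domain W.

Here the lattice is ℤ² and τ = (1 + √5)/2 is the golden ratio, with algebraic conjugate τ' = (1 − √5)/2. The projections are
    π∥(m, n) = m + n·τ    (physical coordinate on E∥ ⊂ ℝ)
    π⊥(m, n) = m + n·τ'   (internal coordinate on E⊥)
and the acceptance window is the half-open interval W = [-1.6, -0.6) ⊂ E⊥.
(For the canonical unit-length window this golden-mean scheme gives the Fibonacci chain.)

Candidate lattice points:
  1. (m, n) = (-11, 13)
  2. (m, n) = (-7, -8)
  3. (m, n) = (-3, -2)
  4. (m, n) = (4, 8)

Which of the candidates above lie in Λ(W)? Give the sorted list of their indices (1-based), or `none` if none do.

τ' = (1−√5)/2 ≈ -0.618034.
[1] lift (-11,13): star map gives -19.034442; window check -1.6 ≤ -19.034442 < -0.6 is false → out
[2] lift (-7,-8): star map gives -2.055728; window check -1.6 ≤ -2.055728 < -0.6 is false → out
[3] lift (-3,-2): star map gives -1.763932; window check -1.6 ≤ -1.763932 < -0.6 is false → out
[4] lift (4,8): star map gives -0.944272; window check -1.6 ≤ -0.944272 < -0.6 is true → IN Λ

4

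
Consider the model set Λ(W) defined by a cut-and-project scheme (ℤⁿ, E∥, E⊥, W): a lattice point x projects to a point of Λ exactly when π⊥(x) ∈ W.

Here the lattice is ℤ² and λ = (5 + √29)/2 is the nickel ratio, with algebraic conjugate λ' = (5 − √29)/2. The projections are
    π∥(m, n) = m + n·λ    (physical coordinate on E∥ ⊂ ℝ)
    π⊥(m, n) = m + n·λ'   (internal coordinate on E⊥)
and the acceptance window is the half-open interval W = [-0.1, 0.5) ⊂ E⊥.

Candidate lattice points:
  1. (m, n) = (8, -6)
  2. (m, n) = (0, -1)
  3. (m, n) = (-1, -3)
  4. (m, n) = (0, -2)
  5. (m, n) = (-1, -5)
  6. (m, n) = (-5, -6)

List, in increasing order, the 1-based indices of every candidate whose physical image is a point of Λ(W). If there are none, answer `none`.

2, 4, 5

Numerically λ ≈ 5.1926 and λ' = −1/λ ≈ -0.1926.
[1] lift (8,-6): star map gives 9.1555; window check -0.1 ≤ 9.1555 < 0.5 is false → out
[2] lift (0,-1): star map gives 0.1926; window check -0.1 ≤ 0.1926 < 0.5 is true → IN Λ
[3] lift (-1,-3): star map gives -0.4223; window check -0.1 ≤ -0.4223 < 0.5 is false → out
[4] lift (0,-2): star map gives 0.3852; window check -0.1 ≤ 0.3852 < 0.5 is true → IN Λ
[5] lift (-1,-5): star map gives -0.0371; window check -0.1 ≤ -0.0371 < 0.5 is true → IN Λ
[6] lift (-5,-6): star map gives -3.8445; window check -0.1 ≤ -3.8445 < 0.5 is false → out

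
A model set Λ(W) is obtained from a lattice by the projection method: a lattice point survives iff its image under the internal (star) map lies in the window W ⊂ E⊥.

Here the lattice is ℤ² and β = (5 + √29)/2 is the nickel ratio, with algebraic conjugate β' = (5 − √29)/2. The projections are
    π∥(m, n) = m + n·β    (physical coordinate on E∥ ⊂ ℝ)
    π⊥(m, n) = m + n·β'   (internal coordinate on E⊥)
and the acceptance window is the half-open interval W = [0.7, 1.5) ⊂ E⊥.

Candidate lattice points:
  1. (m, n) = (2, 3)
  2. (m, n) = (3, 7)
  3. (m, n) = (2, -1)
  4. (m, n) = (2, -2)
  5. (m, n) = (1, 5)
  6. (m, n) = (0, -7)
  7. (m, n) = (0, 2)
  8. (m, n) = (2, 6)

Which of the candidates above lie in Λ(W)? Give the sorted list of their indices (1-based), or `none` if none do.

1, 6, 8

Numerically β ≈ 5.19258 and β' = −1/β ≈ -0.19258.
candidate 1: (m,n)=(2,3) → π∥ = 2+3·β ≈ 17.57775, π⊥ = 2+3·β' ≈ 1.42225 ∈ [0.7, 1.5) ⇒ IN Λ
candidate 2: (m,n)=(3,7) → π∥ = 3+7·β ≈ 39.34808, π⊥ = 3+7·β' ≈ 1.65192 ∉ [0.7, 1.5) ⇒ out
candidate 3: (m,n)=(2,-1) → π∥ = 2-1·β ≈ -3.19258, π⊥ = 2-1·β' ≈ 2.19258 ∉ [0.7, 1.5) ⇒ out
candidate 4: (m,n)=(2,-2) → π∥ = 2-2·β ≈ -8.38516, π⊥ = 2-2·β' ≈ 2.38516 ∉ [0.7, 1.5) ⇒ out
candidate 5: (m,n)=(1,5) → π∥ = 1+5·β ≈ 26.96291, π⊥ = 1+5·β' ≈ 0.03709 ∉ [0.7, 1.5) ⇒ out
candidate 6: (m,n)=(0,-7) → π∥ = 0-7·β ≈ -36.34808, π⊥ = 0-7·β' ≈ 1.34808 ∈ [0.7, 1.5) ⇒ IN Λ
candidate 7: (m,n)=(0,2) → π∥ = 0+2·β ≈ 10.38516, π⊥ = 0+2·β' ≈ -0.38516 ∉ [0.7, 1.5) ⇒ out
candidate 8: (m,n)=(2,6) → π∥ = 2+6·β ≈ 33.15549, π⊥ = 2+6·β' ≈ 0.84451 ∈ [0.7, 1.5) ⇒ IN Λ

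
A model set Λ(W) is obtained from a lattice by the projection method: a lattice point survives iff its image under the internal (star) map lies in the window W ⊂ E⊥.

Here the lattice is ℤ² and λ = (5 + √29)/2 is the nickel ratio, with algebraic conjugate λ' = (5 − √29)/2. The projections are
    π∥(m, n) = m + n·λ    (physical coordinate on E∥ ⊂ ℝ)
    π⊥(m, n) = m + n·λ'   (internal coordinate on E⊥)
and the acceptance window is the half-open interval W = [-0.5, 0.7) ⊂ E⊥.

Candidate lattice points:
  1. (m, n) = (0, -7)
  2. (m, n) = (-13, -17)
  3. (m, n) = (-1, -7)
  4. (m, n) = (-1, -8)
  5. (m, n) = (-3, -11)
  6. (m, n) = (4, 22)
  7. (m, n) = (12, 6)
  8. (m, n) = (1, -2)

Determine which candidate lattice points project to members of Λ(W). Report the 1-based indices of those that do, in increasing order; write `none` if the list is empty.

3, 4, 6

Numerically λ ≈ 5.1926 and λ' = −1/λ ≈ -0.1926.
#1 (0,-7): internal coord 0 + (-7)·λ' = +1.3481; +1.3481 ∉ [-0.5, 0.7) → out
#2 (-13,-17): internal coord -13 + (-17)·λ' = -9.7261; -9.7261 ∉ [-0.5, 0.7) → out
#3 (-1,-7): internal coord -1 + (-7)·λ' = +0.3481; +0.3481 ∈ [-0.5, 0.7) → IN Λ
#4 (-1,-8): internal coord -1 + (-8)·λ' = +0.5407; +0.5407 ∈ [-0.5, 0.7) → IN Λ
#5 (-3,-11): internal coord -3 + (-11)·λ' = -0.8816; -0.8816 ∉ [-0.5, 0.7) → out
#6 (4,22): internal coord 4 + (22)·λ' = -0.2368; -0.2368 ∈ [-0.5, 0.7) → IN Λ
#7 (12,6): internal coord 12 + (6)·λ' = +10.8445; +10.8445 ∉ [-0.5, 0.7) → out
#8 (1,-2): internal coord 1 + (-2)·λ' = +1.3852; +1.3852 ∉ [-0.5, 0.7) → out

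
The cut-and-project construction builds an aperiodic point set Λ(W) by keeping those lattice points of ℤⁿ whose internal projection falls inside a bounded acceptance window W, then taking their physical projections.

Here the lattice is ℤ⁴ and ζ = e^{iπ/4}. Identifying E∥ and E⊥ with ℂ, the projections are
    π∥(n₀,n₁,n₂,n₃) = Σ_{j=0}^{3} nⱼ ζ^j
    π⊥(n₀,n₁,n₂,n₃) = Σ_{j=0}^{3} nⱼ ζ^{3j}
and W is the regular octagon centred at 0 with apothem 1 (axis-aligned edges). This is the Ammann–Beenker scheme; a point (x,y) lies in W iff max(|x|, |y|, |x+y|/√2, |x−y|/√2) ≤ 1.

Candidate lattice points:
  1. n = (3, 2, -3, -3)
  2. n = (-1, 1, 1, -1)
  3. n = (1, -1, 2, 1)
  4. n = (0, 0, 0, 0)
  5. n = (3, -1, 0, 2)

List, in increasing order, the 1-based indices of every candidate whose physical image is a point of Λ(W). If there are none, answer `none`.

4

With ζ = e^{iπ/4} the internal vectors are ζ^0,ζ^3,ζ^6,ζ^9.
#1 (3, 2, -3, -3): internal (-0.5355, 2.2929); octagon support 2.2929 vs apothem 1 → ∉ W
#2 (-1, 1, 1, -1): internal (-2.4142, -1.0000); octagon support 2.4142 vs apothem 1 → ∉ W
#3 (1, -1, 2, 1): internal (2.4142, -2.0000); octagon support 3.1213 vs apothem 1 → ∉ W
#4 (0, 0, 0, 0): internal (0.0000, 0.0000); octagon support 0.0000 vs apothem 1 → ∈ W
#5 (3, -1, 0, 2): internal (5.1213, 0.7071); octagon support 5.1213 vs apothem 1 → ∉ W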